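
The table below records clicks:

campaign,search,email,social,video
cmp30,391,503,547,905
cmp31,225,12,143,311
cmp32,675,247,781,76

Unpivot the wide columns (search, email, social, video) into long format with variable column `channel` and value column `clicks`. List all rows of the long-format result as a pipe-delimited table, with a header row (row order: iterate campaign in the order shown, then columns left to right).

| campaign | channel | clicks |
| cmp30 | search | 391 |
| cmp30 | email | 503 |
| cmp30 | social | 547 |
| cmp30 | video | 905 |
| cmp31 | search | 225 |
| cmp31 | email | 12 |
| cmp31 | social | 143 |
| cmp31 | video | 311 |
| cmp32 | search | 675 |
| cmp32 | email | 247 |
| cmp32 | social | 781 |
| cmp32 | video | 76 |

Each (campaign, column) pair becomes one row: 3 × 4 = 12 rows.
For example, (cmp30, search) → clicks=391.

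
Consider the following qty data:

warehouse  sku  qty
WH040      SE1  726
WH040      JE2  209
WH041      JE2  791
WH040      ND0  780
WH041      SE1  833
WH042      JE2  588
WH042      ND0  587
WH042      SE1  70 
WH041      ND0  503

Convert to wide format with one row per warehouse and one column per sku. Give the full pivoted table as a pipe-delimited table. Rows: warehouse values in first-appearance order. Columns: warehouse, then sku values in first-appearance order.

| warehouse | SE1 | JE2 | ND0 |
| WH040 | 726 | 209 | 780 |
| WH041 | 833 | 791 | 503 |
| WH042 | 70 | 588 | 587 |

Columns: warehouse plus the 3 distinct sku values (SE1, JE2, ND0).
For example, row WH040 column SE1 takes qty=726 from the long row (WH040, SE1).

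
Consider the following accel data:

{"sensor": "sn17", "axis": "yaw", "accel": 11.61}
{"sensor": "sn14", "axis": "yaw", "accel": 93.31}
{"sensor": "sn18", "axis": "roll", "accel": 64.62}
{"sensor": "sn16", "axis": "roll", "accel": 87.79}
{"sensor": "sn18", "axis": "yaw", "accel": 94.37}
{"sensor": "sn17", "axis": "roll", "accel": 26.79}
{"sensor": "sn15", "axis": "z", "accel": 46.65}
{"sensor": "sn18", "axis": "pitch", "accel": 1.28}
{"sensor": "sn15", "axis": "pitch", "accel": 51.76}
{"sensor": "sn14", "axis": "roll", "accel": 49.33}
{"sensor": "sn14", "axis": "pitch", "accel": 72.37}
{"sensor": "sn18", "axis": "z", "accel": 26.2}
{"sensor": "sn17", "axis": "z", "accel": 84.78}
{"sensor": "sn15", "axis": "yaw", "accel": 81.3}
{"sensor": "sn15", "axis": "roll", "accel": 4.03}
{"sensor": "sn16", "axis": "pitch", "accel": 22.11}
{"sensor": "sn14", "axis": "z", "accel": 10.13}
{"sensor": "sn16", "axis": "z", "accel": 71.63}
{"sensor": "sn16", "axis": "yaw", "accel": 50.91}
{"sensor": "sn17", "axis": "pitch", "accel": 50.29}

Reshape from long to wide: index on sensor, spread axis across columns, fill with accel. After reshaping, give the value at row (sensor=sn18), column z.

26.2

Wide layout: rows indexed by sensor, columns are the 4 distinct axis values (yaw, roll, z, pitch).
Cell (sensor=sn18, axis=z) draws from the long row where sensor=sn18 and axis=z, which has accel=26.2.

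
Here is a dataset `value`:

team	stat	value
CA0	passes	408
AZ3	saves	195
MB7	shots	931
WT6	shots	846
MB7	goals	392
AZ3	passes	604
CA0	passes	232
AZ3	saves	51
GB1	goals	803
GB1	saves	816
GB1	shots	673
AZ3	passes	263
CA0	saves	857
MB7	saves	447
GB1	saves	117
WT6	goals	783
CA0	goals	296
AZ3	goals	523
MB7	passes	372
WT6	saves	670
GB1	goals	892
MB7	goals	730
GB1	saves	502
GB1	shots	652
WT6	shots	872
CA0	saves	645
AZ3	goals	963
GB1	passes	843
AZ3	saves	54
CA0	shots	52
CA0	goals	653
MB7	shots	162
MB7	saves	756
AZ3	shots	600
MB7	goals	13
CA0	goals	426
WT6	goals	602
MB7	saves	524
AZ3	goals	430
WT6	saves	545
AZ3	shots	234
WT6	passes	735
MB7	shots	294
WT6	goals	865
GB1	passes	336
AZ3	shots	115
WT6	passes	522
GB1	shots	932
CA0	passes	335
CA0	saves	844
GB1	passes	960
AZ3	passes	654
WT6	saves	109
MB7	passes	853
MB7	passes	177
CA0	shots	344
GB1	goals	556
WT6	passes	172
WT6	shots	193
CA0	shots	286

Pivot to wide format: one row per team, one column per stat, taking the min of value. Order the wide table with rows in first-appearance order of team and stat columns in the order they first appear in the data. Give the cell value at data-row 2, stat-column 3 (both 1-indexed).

115

With rows in first-appearance order of team, row 2 is team=AZ3. stat columns in first-appearance order: passes, saves, shots, goals; column 3 is shots.
Long rows with team=AZ3, stat=shots: min(600, 234, 115) = 115.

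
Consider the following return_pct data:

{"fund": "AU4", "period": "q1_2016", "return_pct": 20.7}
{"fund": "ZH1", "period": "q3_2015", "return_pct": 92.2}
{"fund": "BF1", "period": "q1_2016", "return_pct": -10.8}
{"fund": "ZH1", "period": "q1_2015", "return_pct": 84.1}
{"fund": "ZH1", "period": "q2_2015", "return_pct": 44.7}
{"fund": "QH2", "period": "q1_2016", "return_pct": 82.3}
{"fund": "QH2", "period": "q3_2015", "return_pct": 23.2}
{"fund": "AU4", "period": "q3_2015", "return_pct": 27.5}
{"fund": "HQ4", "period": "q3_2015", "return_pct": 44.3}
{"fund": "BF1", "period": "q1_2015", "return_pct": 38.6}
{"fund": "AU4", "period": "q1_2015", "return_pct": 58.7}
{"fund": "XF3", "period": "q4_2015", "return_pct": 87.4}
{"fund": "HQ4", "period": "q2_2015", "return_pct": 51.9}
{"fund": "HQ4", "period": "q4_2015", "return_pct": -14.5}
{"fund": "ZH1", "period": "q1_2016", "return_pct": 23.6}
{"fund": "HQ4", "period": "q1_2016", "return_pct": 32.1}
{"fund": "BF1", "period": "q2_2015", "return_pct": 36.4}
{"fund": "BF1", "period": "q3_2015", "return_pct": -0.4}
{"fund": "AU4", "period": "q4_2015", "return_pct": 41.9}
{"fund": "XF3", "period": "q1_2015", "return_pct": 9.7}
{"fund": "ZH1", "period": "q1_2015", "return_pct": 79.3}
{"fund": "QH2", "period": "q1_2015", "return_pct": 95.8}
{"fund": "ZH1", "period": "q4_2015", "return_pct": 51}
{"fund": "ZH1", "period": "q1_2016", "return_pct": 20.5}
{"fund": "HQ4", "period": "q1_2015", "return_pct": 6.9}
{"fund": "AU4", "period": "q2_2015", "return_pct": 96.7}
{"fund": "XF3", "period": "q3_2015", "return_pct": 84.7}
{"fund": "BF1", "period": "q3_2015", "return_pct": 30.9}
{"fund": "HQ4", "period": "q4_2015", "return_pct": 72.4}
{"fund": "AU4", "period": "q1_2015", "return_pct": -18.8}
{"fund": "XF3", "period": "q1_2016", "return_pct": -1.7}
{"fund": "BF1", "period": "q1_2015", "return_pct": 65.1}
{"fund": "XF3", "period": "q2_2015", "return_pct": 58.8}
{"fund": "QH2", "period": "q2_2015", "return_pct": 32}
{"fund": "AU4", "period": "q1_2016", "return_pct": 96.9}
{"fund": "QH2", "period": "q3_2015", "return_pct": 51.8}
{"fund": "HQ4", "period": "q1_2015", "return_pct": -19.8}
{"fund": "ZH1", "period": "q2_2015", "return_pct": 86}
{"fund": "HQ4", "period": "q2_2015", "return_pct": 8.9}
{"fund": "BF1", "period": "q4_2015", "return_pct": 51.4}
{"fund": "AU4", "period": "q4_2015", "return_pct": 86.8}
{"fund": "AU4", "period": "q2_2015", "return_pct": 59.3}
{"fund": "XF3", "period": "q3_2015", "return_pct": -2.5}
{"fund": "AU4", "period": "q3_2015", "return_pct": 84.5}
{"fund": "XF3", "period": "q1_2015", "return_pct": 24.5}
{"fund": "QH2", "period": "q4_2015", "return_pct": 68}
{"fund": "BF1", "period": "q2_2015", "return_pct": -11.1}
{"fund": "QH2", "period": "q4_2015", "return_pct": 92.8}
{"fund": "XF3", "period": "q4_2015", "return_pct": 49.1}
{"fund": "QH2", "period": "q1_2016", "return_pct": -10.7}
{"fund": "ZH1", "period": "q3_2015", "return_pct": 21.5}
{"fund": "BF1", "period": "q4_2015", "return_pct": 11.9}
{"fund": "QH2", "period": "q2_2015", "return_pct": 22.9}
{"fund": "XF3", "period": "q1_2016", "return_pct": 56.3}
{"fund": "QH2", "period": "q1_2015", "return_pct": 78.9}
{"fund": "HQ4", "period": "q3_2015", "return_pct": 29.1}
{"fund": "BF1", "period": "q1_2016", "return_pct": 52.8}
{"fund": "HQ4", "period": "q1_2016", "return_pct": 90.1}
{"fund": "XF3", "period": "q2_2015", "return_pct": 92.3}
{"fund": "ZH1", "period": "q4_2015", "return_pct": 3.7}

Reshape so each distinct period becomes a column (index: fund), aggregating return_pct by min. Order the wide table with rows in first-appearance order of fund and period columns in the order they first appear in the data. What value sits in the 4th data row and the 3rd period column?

78.9

With rows in first-appearance order of fund, row 4 is fund=QH2. period columns in first-appearance order: q1_2016, q3_2015, q1_2015, q2_2015, q4_2015; column 3 is q1_2015.
Long rows with fund=QH2, period=q1_2015: min(95.8, 78.9) = 78.9.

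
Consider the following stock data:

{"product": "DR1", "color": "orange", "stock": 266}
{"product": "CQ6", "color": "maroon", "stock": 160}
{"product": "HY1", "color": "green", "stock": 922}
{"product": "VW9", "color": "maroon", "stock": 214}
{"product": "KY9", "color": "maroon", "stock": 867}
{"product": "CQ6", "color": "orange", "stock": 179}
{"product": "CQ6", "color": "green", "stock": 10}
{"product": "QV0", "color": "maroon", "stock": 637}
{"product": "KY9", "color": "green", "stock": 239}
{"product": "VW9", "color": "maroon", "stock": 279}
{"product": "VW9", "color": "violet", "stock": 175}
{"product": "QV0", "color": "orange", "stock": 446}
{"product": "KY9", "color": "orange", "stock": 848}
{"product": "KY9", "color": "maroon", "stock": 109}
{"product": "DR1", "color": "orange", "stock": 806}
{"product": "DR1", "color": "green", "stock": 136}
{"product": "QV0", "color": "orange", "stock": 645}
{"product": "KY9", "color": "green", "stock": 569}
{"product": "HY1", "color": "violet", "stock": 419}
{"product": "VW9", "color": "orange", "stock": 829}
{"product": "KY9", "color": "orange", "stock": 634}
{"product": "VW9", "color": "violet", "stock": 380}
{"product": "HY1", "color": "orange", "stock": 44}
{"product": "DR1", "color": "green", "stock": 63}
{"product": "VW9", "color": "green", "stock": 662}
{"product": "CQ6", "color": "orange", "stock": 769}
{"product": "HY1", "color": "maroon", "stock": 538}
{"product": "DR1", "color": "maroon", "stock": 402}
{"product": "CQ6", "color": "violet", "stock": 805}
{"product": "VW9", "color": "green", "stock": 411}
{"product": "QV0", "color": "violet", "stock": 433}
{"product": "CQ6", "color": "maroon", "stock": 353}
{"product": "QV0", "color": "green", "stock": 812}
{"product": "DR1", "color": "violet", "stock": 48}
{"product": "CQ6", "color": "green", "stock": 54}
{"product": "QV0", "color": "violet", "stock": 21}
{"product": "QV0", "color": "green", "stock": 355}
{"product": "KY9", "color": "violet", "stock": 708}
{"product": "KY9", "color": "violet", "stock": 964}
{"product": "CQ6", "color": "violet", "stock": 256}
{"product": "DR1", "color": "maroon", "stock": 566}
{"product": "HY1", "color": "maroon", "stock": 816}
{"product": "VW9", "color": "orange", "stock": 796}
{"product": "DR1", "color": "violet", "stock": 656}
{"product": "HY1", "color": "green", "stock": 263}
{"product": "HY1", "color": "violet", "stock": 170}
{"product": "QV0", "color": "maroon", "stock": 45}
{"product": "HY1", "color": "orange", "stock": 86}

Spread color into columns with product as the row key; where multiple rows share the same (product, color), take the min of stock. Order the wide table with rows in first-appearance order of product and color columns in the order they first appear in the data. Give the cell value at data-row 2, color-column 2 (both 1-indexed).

160

With rows in first-appearance order of product, row 2 is product=CQ6. color columns in first-appearance order: orange, maroon, green, violet; column 2 is maroon.
Long rows with product=CQ6, color=maroon: min(160, 353) = 160.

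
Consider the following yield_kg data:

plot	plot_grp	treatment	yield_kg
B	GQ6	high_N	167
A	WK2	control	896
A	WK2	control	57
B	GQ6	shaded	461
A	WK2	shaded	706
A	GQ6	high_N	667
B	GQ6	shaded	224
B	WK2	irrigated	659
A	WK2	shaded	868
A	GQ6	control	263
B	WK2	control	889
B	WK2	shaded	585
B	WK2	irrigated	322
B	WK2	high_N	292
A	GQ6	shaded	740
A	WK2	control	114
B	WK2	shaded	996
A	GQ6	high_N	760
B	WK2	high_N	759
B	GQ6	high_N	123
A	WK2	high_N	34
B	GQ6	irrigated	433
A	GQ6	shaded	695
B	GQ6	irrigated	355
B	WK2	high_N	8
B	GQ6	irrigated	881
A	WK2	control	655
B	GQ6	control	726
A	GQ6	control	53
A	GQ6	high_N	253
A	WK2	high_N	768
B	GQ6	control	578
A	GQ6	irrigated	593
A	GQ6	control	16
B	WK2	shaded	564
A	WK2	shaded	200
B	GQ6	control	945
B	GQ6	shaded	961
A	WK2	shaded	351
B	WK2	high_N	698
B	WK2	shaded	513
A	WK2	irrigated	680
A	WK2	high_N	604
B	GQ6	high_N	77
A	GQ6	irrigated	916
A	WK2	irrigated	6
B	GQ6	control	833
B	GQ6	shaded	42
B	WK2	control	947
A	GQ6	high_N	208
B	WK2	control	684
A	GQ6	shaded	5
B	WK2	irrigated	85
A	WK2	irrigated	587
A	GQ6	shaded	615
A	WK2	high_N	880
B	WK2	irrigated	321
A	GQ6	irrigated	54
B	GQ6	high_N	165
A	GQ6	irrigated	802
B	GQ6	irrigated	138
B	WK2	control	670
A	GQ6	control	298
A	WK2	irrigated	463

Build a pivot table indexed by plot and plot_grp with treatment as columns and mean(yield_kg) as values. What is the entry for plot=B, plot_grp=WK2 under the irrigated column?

346.75

Rows with plot=B, plot_grp=WK2 and treatment=irrigated: yield_kg values are 659, 322, 85, 321.
(659 + 322 + 85 + 321) / 4 = 346.75.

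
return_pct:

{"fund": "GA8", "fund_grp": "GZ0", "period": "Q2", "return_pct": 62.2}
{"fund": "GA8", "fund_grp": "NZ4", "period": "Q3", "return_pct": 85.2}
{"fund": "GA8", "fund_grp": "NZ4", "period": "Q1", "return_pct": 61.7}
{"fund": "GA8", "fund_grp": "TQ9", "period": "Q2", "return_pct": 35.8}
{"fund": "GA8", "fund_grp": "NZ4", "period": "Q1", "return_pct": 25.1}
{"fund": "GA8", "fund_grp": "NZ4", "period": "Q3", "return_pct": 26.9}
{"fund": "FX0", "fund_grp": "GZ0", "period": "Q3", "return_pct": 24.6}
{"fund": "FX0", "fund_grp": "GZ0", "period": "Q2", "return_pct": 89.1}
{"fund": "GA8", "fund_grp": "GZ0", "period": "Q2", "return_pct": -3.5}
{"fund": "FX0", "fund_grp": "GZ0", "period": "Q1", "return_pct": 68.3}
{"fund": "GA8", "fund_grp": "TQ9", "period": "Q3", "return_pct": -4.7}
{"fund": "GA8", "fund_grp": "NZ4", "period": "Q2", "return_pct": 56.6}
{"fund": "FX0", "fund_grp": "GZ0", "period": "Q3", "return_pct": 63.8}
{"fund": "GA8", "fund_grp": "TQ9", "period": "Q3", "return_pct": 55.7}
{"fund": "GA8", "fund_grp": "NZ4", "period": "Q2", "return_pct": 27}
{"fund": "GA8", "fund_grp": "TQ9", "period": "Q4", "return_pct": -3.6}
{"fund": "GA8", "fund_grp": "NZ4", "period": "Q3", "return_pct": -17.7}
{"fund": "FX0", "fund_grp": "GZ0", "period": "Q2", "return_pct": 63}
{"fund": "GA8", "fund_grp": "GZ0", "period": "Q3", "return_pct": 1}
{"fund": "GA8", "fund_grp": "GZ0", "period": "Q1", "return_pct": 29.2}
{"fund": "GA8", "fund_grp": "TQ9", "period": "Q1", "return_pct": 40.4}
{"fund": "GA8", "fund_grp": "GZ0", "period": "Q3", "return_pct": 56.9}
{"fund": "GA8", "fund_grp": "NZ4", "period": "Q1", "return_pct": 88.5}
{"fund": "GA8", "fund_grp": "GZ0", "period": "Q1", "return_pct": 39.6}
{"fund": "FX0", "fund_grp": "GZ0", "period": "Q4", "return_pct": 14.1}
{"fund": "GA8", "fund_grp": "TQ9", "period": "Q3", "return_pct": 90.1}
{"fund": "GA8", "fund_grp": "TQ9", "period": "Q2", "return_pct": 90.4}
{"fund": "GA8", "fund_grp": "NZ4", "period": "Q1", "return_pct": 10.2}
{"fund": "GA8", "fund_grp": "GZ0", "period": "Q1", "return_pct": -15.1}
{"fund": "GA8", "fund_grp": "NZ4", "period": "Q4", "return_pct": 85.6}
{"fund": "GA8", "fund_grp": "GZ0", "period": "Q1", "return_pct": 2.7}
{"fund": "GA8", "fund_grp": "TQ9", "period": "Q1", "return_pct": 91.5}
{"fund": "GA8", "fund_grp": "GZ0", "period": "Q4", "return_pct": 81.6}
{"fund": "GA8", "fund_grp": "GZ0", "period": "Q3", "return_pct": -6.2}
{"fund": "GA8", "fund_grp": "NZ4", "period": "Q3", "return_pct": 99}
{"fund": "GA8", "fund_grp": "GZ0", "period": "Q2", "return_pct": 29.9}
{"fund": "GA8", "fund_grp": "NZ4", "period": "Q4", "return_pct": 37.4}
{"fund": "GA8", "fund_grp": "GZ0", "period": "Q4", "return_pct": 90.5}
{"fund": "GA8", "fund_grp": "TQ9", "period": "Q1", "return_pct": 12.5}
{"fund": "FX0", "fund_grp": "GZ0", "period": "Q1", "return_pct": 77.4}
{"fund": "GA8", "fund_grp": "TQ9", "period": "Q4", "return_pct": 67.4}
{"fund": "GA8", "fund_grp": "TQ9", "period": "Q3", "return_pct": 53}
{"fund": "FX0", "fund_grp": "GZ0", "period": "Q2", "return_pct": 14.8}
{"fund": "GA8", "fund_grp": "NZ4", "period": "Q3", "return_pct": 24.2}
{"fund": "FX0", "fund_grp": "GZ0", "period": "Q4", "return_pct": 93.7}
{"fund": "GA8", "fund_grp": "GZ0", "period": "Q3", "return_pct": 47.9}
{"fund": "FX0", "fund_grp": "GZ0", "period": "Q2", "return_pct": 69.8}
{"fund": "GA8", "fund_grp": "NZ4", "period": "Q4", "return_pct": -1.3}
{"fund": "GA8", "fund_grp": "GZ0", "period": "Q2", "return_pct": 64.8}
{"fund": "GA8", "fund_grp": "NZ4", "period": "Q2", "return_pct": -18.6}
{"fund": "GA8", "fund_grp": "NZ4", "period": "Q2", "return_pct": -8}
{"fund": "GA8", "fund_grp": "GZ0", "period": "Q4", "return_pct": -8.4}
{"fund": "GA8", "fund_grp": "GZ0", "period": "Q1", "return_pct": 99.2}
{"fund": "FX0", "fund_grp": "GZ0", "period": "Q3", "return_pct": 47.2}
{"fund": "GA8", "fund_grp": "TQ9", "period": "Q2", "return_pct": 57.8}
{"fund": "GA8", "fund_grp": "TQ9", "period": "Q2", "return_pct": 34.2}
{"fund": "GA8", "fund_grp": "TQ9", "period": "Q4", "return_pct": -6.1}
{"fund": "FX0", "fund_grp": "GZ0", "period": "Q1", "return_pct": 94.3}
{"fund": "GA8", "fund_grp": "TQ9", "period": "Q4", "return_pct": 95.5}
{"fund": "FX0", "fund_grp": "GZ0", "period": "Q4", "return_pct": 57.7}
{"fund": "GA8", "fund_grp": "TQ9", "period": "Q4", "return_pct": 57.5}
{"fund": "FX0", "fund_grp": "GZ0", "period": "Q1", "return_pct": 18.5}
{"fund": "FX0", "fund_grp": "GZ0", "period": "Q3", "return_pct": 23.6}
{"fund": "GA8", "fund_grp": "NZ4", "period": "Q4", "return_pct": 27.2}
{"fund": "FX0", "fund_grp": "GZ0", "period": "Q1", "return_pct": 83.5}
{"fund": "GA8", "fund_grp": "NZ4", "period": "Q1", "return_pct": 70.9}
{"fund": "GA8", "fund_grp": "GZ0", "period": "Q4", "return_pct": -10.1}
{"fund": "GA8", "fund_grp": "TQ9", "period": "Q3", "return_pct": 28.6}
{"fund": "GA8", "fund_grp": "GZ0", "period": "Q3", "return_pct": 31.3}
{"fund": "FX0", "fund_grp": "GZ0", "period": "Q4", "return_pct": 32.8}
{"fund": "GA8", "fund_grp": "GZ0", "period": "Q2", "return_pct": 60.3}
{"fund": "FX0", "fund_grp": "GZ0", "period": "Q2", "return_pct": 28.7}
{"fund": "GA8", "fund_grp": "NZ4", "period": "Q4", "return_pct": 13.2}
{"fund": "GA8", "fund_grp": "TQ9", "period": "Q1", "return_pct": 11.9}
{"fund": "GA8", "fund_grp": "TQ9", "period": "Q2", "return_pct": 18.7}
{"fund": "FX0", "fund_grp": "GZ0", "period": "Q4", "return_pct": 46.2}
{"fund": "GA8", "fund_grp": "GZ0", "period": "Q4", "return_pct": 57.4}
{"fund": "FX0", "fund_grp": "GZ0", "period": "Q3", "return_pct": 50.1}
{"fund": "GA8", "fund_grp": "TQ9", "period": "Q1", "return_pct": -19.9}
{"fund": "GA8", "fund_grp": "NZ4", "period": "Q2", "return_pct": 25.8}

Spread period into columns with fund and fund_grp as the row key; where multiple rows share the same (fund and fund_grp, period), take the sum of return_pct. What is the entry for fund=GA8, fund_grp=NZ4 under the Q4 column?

Rows with fund=GA8, fund_grp=NZ4 and period=Q4: return_pct values are 85.6, 37.4, -1.3, 27.2, 13.2.
85.6 + 37.4 + -1.3 + 27.2 + 13.2 = 162.1.

162.1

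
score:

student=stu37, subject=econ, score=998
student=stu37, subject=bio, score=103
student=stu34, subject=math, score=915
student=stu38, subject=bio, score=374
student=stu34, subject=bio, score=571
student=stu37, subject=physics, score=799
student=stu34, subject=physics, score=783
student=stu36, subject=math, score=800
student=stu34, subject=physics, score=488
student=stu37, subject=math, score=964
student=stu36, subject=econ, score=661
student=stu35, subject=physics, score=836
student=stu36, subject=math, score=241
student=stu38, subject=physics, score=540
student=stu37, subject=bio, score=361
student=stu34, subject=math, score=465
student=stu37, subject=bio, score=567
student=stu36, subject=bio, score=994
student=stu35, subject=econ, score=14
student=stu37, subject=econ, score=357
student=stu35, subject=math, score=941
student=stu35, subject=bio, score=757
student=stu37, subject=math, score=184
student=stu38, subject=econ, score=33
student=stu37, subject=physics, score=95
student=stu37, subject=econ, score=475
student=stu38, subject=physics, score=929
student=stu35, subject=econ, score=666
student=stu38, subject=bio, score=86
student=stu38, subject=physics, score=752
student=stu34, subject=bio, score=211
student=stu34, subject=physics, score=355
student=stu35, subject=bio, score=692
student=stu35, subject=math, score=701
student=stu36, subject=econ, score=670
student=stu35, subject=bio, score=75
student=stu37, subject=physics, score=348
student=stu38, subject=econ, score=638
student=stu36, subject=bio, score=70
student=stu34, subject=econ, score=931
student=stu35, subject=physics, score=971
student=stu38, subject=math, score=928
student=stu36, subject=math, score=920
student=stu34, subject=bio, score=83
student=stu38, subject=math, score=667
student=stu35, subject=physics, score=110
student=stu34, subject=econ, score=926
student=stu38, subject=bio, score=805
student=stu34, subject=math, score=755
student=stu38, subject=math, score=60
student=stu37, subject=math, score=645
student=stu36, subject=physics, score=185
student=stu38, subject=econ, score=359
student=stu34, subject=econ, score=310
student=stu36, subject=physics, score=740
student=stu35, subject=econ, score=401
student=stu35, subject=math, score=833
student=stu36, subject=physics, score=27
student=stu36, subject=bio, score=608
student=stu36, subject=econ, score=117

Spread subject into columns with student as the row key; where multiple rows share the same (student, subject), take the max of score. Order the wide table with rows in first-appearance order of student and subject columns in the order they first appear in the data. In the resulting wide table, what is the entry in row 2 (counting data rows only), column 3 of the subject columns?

With rows in first-appearance order of student, row 2 is student=stu34. subject columns in first-appearance order: econ, bio, math, physics; column 3 is math.
Long rows with student=stu34, subject=math: max(915, 465, 755) = 915.

915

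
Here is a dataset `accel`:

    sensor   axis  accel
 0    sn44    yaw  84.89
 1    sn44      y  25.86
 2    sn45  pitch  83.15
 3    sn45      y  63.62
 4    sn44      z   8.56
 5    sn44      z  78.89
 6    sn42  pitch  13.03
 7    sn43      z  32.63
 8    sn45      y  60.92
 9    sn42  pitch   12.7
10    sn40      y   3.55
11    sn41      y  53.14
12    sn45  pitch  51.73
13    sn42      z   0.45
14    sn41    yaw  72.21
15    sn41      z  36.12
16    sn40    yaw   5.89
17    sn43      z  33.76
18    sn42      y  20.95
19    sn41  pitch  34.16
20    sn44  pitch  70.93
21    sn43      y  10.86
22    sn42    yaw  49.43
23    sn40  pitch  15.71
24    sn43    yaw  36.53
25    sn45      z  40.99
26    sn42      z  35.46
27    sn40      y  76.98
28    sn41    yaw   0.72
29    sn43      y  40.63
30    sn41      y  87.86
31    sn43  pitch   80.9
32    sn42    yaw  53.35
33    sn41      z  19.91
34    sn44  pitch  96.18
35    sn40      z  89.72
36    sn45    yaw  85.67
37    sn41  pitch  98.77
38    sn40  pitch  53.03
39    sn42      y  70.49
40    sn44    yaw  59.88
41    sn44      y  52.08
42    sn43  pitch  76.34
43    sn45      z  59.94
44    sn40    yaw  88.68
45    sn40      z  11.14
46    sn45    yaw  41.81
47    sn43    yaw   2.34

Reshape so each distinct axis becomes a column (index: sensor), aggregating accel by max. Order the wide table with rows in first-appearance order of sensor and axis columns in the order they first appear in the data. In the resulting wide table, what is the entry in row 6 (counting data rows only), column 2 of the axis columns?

87.86

With rows in first-appearance order of sensor, row 6 is sensor=sn41. axis columns in first-appearance order: yaw, y, pitch, z; column 2 is y.
Long rows with sensor=sn41, axis=y: max(53.14, 87.86) = 87.86.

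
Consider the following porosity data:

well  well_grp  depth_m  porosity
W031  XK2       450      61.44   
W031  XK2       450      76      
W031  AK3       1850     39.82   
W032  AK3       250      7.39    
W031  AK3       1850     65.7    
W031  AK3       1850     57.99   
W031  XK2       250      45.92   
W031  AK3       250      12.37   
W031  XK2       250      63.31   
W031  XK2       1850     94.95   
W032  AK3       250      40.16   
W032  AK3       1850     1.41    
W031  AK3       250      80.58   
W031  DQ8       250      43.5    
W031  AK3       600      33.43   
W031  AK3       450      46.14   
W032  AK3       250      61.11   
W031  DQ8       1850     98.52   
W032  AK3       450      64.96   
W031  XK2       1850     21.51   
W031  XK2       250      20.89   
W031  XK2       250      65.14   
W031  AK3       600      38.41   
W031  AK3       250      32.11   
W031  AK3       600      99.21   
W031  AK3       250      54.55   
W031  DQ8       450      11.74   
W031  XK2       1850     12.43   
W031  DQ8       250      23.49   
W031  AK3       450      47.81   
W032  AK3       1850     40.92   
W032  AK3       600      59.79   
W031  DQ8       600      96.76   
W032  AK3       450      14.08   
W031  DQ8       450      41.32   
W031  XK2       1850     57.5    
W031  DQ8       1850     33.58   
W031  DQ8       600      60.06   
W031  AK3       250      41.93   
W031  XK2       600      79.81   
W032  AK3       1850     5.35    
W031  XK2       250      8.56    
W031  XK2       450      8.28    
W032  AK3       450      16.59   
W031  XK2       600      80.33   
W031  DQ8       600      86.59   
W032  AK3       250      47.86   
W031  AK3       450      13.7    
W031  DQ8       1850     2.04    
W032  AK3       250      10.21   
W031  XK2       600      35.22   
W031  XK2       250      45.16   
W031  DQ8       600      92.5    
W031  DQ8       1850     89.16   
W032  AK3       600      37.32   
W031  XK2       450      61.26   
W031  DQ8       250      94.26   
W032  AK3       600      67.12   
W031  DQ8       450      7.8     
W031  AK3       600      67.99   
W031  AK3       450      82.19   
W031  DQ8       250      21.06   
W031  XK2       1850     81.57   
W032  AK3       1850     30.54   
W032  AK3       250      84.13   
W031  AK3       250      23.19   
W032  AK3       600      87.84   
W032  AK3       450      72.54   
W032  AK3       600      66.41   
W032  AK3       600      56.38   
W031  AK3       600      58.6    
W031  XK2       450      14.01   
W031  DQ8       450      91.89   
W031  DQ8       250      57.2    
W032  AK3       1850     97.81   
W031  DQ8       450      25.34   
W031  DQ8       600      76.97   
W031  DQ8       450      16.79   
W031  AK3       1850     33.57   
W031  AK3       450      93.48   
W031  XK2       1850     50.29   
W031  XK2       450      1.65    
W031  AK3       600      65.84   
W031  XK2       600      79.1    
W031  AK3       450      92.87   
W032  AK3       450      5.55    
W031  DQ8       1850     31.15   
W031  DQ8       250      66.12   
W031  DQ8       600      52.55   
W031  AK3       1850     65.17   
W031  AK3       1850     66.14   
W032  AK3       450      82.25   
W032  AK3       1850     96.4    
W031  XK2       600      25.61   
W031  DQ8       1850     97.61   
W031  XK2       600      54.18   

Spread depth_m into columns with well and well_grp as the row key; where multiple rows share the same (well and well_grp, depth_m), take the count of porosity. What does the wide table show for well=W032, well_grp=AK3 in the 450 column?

Rows with well=W032, well_grp=AK3 and depth_m=450: porosity values are 64.96, 14.08, 16.59, 72.54, 5.55, 82.25.
6 rows match — count = 6.

6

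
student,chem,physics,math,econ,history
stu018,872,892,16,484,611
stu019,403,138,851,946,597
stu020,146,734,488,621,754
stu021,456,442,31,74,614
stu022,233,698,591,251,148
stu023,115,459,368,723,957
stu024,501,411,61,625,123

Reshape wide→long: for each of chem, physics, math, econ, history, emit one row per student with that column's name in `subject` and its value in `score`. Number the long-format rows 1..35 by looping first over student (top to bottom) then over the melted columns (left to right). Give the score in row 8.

851

35 rows total (7 × 5). Row 8: index ⌊(8-1)/5⌋ = 1 into student → stu019; (8-1) mod 5 = 2 into the melted columns → math.
So row 8 is (stu019, math, 851); score = 851.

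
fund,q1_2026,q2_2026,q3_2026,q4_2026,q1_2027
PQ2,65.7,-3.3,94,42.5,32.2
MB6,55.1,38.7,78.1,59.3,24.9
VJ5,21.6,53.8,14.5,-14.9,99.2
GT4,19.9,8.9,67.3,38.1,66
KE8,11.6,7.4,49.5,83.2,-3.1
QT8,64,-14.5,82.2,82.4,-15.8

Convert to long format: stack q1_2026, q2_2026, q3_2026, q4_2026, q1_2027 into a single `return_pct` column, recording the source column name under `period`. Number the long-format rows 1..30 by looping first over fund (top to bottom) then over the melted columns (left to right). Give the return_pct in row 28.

30 rows total (6 × 5). Row 28: index ⌊(28-1)/5⌋ = 5 into fund → QT8; (28-1) mod 5 = 2 into the melted columns → q3_2026.
So row 28 is (QT8, q3_2026, 82.2); return_pct = 82.2.

82.2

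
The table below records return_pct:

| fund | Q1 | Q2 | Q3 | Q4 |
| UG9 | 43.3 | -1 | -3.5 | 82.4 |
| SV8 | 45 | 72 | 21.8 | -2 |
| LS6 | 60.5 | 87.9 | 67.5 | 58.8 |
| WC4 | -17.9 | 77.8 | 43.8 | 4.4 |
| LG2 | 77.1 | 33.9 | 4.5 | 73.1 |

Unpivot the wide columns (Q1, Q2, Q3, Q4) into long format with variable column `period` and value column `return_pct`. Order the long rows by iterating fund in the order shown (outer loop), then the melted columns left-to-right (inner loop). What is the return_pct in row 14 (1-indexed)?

20 rows total (5 × 4). Row 14: index ⌊(14-1)/4⌋ = 3 into fund → WC4; (14-1) mod 4 = 1 into the melted columns → Q2.
So row 14 is (WC4, Q2, 77.8); return_pct = 77.8.

77.8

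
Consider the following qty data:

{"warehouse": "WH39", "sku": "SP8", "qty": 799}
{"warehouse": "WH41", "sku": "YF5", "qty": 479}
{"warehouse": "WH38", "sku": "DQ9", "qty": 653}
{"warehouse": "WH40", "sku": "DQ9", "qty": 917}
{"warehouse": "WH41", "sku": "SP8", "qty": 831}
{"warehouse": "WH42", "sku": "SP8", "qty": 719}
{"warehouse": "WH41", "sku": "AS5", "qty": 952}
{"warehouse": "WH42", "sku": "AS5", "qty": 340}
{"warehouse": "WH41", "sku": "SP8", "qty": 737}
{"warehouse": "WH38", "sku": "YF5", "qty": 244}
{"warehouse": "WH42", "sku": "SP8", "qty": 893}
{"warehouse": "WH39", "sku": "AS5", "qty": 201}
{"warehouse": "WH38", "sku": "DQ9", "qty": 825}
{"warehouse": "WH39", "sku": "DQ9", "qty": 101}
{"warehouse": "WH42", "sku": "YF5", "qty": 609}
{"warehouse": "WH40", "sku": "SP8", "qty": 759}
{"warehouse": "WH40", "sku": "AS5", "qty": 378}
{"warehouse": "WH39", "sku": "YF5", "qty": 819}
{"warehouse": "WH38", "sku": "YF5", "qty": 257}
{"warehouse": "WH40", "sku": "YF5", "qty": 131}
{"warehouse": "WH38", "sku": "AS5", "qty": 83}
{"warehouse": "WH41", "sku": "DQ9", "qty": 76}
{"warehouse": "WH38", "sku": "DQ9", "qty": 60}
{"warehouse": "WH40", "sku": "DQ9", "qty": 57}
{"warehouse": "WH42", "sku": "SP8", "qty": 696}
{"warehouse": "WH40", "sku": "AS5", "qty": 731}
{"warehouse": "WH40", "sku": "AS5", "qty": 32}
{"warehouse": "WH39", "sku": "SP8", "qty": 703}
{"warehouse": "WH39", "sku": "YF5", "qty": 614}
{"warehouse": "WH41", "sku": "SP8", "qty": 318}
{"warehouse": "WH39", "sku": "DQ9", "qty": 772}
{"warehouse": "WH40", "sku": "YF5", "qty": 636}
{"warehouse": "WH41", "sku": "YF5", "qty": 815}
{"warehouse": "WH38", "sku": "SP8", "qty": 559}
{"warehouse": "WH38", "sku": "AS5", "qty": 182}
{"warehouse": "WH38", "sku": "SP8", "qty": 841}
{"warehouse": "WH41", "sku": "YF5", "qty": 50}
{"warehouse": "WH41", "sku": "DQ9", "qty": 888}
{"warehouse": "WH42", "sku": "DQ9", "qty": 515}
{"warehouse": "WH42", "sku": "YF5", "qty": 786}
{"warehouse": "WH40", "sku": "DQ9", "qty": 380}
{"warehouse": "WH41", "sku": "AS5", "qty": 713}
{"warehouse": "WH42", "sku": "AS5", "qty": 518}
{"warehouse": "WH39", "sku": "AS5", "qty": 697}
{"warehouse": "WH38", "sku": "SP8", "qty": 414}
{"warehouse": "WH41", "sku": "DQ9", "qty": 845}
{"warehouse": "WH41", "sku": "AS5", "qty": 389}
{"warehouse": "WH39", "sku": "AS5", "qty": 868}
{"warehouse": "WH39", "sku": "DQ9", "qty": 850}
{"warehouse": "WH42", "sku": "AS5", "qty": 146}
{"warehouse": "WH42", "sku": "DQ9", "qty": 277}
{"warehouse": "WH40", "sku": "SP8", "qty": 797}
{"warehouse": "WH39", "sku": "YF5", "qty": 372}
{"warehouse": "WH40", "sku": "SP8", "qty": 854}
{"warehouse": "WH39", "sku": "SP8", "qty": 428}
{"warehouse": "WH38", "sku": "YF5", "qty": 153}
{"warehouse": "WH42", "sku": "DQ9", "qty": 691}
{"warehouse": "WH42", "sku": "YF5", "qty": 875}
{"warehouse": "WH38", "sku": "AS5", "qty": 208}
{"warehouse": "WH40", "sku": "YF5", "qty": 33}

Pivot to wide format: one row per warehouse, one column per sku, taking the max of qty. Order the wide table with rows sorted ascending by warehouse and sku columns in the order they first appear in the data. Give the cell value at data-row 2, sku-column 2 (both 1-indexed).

With rows sorted ascending by warehouse, row 2 is warehouse=WH39. sku columns in first-appearance order: SP8, YF5, DQ9, AS5; column 2 is YF5.
Long rows with warehouse=WH39, sku=YF5: max(819, 614, 372) = 819.

819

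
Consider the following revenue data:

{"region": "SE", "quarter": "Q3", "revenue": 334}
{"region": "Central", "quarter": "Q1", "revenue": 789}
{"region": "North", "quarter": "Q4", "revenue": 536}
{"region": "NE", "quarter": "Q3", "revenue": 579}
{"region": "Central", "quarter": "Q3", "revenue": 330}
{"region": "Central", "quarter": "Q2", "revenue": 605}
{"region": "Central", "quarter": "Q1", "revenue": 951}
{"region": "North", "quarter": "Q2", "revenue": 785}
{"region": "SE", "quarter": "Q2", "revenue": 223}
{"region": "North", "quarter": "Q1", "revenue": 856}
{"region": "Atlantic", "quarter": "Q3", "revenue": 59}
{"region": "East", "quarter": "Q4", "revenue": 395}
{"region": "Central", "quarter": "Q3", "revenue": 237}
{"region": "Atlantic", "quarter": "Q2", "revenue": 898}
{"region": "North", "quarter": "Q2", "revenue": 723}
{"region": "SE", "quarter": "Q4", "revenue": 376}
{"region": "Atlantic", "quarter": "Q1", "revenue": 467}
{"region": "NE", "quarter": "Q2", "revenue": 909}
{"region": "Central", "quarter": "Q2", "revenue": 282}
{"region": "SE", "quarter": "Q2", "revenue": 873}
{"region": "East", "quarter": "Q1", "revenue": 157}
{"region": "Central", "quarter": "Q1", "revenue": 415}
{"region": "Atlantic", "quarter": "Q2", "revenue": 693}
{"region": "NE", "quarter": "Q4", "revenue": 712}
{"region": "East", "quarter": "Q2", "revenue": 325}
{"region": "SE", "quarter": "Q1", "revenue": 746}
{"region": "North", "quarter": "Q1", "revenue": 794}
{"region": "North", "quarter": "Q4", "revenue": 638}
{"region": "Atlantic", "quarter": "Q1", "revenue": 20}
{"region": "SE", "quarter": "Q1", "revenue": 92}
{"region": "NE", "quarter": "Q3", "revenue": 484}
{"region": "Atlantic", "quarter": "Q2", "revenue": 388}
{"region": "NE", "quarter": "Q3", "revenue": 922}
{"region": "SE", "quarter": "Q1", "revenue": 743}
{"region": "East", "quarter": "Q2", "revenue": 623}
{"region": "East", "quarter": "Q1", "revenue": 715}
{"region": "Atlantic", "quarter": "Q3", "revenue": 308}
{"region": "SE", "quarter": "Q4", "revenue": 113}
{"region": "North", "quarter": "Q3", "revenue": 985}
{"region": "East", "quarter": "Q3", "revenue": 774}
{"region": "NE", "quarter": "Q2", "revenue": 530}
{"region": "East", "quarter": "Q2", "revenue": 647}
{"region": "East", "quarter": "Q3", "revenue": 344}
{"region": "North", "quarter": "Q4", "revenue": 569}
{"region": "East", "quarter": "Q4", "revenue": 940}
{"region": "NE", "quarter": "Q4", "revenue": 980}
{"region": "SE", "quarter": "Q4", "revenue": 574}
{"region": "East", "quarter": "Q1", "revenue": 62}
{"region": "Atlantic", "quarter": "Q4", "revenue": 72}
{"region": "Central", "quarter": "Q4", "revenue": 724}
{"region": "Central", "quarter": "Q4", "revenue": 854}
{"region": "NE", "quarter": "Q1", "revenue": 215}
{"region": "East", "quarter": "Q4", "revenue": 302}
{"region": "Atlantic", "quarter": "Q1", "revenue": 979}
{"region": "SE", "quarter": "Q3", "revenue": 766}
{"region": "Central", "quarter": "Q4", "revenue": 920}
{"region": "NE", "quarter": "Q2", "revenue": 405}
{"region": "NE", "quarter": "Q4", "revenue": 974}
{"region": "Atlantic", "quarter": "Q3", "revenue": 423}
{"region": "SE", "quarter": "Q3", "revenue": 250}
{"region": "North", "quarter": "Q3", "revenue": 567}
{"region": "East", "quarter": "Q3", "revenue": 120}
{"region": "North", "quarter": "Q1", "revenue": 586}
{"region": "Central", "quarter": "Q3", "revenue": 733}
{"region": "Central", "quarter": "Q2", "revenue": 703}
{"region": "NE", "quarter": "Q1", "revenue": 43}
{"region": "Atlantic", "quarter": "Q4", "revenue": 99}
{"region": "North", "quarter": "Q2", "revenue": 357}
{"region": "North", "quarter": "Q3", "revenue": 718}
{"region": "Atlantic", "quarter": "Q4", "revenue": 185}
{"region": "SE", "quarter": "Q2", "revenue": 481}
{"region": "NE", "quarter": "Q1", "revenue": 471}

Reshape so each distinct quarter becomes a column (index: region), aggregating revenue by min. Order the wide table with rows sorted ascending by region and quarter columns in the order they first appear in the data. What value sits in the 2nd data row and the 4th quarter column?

282

With rows sorted ascending by region, row 2 is region=Central. quarter columns in first-appearance order: Q3, Q1, Q4, Q2; column 4 is Q2.
Long rows with region=Central, quarter=Q2: min(605, 282, 703) = 282.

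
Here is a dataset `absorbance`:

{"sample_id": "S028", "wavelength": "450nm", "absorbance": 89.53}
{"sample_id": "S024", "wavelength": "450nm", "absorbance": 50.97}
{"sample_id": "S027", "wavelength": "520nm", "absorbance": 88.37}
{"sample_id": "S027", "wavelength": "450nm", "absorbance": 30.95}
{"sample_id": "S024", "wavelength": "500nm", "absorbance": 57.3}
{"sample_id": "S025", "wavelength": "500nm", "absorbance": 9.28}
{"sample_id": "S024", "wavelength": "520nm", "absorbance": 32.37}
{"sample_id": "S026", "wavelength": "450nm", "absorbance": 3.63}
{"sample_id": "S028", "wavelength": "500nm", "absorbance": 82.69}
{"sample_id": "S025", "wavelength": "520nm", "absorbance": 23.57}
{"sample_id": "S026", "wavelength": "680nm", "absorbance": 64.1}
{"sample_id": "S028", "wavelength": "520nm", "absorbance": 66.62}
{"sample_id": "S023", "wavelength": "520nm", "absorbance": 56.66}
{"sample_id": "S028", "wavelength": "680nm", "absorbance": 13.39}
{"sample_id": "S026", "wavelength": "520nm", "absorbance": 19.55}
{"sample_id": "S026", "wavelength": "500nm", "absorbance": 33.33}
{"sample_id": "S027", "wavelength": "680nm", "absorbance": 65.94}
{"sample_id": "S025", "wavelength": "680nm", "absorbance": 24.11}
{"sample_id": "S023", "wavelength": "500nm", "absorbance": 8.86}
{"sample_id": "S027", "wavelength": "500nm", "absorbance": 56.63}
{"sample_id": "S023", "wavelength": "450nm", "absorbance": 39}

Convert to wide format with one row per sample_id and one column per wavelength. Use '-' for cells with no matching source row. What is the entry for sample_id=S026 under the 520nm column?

19.55

The long row with sample_id=S026, wavelength=520nm has absorbance=19.55.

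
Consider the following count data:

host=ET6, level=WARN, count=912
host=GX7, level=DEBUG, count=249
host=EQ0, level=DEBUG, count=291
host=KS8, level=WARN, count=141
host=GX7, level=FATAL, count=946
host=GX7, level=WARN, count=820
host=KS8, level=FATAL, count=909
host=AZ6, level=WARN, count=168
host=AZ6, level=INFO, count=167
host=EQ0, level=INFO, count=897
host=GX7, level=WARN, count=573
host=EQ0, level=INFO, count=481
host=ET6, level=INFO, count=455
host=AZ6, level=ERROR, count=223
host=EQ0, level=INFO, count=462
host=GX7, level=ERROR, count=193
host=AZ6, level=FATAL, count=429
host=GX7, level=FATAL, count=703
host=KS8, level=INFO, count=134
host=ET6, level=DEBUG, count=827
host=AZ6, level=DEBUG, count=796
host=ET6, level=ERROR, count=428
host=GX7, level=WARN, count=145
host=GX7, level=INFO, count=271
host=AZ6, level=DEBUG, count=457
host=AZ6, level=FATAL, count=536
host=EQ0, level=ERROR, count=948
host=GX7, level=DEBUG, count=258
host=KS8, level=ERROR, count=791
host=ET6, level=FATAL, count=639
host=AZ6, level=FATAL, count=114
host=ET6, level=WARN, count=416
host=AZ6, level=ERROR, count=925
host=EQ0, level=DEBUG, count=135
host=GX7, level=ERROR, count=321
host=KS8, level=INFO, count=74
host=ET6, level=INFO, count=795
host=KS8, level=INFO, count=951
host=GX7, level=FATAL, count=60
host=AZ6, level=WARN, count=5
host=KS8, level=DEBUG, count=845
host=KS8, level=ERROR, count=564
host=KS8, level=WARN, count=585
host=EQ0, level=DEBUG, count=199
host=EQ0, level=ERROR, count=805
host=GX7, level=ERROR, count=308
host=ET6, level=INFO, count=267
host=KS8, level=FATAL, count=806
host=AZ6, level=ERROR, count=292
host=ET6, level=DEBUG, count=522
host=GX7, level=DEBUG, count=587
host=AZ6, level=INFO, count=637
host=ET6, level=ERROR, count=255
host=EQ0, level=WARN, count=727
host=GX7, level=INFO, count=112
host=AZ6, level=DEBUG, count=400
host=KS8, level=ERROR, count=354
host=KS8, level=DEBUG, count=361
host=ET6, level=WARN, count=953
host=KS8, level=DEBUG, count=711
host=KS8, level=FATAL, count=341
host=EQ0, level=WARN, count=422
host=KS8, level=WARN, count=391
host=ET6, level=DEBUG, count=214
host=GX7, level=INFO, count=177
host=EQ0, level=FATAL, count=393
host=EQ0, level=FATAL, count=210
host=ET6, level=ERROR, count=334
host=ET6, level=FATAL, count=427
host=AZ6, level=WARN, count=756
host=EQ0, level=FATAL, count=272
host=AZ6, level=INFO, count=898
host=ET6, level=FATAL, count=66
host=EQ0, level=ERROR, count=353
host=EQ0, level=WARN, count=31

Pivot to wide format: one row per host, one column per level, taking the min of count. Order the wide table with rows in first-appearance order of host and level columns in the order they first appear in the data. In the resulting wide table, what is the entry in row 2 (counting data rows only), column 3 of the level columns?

With rows in first-appearance order of host, row 2 is host=GX7. level columns in first-appearance order: WARN, DEBUG, FATAL, INFO, ERROR; column 3 is FATAL.
Long rows with host=GX7, level=FATAL: min(946, 703, 60) = 60.

60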